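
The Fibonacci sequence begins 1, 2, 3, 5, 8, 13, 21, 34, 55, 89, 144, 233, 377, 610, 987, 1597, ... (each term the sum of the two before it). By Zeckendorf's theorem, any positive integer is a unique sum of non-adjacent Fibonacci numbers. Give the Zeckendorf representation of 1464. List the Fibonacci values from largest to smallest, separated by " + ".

subtract 987 from 1464: 477 remains
subtract 377 from 477: 100 remains
subtract 89 from 100: 11 remains
subtract 8 from 11: 3 remains
subtract 3 from 3: 0 remains
So 1464 = 987 + 377 + 89 + 8 + 3, with no two terms consecutive in the sequence.

987 + 377 + 89 + 8 + 3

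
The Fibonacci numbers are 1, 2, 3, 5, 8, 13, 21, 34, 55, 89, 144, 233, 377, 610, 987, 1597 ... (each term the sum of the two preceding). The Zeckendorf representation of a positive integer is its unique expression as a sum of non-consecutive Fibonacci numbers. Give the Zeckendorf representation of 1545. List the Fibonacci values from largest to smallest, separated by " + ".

987 + 377 + 144 + 34 + 3

Greedily peel off the largest Fibonacci term at each step:
1545 − 987 = 558
558 − 377 = 181
181 − 144 = 37
37 − 34 = 3
3 − 3 = 0
So 1545 = 987 + 377 + 144 + 34 + 3, with no two terms consecutive in the sequence.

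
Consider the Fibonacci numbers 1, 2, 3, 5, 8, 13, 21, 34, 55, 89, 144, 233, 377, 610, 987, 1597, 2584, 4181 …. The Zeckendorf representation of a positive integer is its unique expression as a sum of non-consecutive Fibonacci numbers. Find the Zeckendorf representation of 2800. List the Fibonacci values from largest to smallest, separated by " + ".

2584 + 144 + 55 + 13 + 3 + 1

largest Fibonacci ≤ 2800 is 2584; 2800 − 2584 = 216
largest Fibonacci ≤ 216 is 144; 216 − 144 = 72
largest Fibonacci ≤ 72 is 55; 72 − 55 = 17
largest Fibonacci ≤ 17 is 13; 17 − 13 = 4
largest Fibonacci ≤ 4 is 3; 4 − 3 = 1
largest Fibonacci ≤ 1 is 1; 1 − 1 = 0
So 2800 = 2584 + 144 + 55 + 13 + 3 + 1, with no two terms consecutive in the sequence.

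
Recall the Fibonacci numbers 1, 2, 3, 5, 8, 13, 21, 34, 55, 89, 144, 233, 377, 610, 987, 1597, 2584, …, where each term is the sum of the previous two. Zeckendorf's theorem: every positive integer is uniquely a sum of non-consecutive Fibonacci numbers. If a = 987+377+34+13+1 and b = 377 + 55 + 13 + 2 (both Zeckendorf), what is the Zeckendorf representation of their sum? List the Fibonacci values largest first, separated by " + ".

The two numbers are 1412 and 447, so their sum is 1859.
1597 ≤ 1859 < 2584, so take 1597; remainder 262
233 ≤ 262 < 377, so take 233; remainder 29
21 ≤ 29 < 34, so take 21; remainder 8
8 ≤ 8 < 13, so take 8; remainder 0

1597 + 233 + 21 + 8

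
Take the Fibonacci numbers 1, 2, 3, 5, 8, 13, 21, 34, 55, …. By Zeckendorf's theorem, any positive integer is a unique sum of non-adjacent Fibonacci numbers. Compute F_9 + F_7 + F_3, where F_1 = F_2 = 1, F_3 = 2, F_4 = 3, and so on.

49

F_9 + F_7 + F_3 = 34 + 13 + 2 = 49.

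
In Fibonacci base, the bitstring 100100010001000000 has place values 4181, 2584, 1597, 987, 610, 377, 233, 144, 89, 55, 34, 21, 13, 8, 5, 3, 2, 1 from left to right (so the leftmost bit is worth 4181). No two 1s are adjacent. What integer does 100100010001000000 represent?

5333

Summing the place values of the 1 bits: 4181 + 987 + 144 + 21 = 5333.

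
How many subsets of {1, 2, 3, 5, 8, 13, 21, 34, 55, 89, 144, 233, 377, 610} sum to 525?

Each representation comes from the Zeckendorf form by replacing some F_k with F_{k−1} + F_{k−2} where possible.
525 = 377+144+3+1 = 377+89+55+3+1 = 377+89+34+21+3+1 = 233+144+89+55+3+1 = 377+89+34+13+8+3+1 = … (2 more), for 7 in all.

7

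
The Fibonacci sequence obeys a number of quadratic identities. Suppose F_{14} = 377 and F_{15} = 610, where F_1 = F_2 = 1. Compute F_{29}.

By F_{2k+1} = F_k² + F_{k+1}²: F_{29} = 377² + 610² = 142129 + 372100 = 514229.

514229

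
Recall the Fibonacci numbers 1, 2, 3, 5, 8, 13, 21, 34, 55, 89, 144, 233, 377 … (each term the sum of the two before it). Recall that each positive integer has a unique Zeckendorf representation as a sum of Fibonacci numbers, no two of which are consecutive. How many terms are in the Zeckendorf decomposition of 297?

4

Greedy algorithm:
take 233 (≤ 297); 297 − 233 = 64
take 55 (≤ 64); 64 − 55 = 9
take 8 (≤ 9); 9 − 8 = 1
take 1 (≤ 1); 1 − 1 = 0
297 = 233 + 55 + 8 + 1, which has 4 terms.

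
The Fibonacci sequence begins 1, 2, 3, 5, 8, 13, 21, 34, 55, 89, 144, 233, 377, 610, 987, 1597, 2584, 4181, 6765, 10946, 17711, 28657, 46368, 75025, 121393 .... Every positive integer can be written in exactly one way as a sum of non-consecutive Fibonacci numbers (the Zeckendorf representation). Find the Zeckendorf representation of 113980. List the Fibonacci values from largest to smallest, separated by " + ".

75025 + 28657 + 6765 + 2584 + 610 + 233 + 89 + 13 + 3 + 1

subtract 75025 from 113980: 38955 remains
subtract 28657 from 38955: 10298 remains
subtract 6765 from 10298: 3533 remains
subtract 2584 from 3533: 949 remains
subtract 610 from 949: 339 remains
subtract 233 from 339: 106 remains
subtract 89 from 106: 17 remains
subtract 13 from 17: 4 remains
subtract 3 from 4: 1 remains
subtract 1 from 1: 0 remains
So 113980 = 75025 + 28657 + 6765 + 2584 + 610 + 233 + 89 + 13 + 3 + 1, with no two terms consecutive in the sequence.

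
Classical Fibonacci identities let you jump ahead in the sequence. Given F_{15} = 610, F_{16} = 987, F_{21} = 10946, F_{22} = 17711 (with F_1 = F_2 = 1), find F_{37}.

By the addition formula F_{m+n} = F_m F_{n+1} + F_{m−1} F_n with m=22, n=15: F_{37} = 17711·987 + 10946·610 = 17480757 + 6677060 = 24157817.

24157817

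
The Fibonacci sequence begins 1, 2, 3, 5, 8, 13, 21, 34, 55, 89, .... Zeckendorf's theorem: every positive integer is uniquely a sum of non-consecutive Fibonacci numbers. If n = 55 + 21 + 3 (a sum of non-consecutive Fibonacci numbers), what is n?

79

55 + 21 + 3 = 79.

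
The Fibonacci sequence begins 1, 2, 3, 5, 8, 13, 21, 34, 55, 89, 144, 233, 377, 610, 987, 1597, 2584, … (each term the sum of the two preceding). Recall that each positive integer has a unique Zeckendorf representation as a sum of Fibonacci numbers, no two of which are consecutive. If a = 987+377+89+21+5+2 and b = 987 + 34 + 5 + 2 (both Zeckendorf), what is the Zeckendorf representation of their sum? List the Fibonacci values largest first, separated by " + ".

The two numbers are 1481 and 1028, so their sum is 2509.
2509 − 1597 = 912
912 − 610 = 302
302 − 233 = 69
69 − 55 = 14
14 − 13 = 1
1 − 1 = 0

1597 + 610 + 233 + 55 + 13 + 1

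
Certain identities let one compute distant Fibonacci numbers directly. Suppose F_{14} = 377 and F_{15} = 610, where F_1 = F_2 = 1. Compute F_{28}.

By the doubling identity F_{2k} = F_k(2F_{k+1} − F_k): F_{28} = 377·(2·610 − 377) = 377·843 = 317811.

317811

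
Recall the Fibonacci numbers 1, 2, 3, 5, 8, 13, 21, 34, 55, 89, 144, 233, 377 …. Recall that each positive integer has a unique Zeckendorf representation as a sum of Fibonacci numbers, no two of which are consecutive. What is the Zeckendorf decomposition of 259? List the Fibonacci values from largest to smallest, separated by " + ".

233 + 21 + 5

233 ≤ 259 < 377, so take 233; remainder 26
21 ≤ 26 < 34, so take 21; remainder 5
5 ≤ 5 < 8, so take 5; remainder 0
So 259 = 233 + 21 + 5, with no two terms consecutive in the sequence.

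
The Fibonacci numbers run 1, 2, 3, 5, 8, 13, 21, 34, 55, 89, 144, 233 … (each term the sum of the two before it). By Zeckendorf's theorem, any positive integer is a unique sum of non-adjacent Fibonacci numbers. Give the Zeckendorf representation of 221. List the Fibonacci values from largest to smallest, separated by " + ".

Greedily peel off the largest Fibonacci term at each step:
144 ≤ 221 < 233, so take 144; remainder 77
55 ≤ 77 < 89, so take 55; remainder 22
21 ≤ 22 < 34, so take 21; remainder 1
1 ≤ 1 < 2, so take 1; remainder 0
So 221 = 144 + 55 + 21 + 1, with no two terms consecutive in the sequence.

144 + 55 + 21 + 1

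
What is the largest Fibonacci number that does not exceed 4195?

4181 ≤ 4195 < 6765, so the largest Fibonacci number not exceeding 4195 is 4181.

4181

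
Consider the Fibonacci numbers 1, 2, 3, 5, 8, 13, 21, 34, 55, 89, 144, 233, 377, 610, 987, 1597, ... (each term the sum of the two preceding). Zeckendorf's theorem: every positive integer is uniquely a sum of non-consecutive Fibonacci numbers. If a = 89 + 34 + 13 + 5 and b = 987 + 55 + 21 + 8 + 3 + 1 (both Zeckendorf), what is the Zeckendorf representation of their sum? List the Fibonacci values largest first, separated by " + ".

987 + 144 + 55 + 21 + 8 + 1

The two numbers are 141 and 1075, so their sum is 1216.
largest Fibonacci ≤ 1216 is 987; 1216 − 987 = 229
largest Fibonacci ≤ 229 is 144; 229 − 144 = 85
largest Fibonacci ≤ 85 is 55; 85 − 55 = 30
largest Fibonacci ≤ 30 is 21; 30 − 21 = 9
largest Fibonacci ≤ 9 is 8; 9 − 8 = 1
largest Fibonacci ≤ 1 is 1; 1 − 1 = 0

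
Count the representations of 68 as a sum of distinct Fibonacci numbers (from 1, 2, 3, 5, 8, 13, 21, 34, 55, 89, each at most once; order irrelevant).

6

Starting from the Zeckendorf form and repeatedly splitting a term F_k into F_{k−1} + F_{k−2} (when neither is already used) reaches every representation.
68 = 55+13 = 55+8+5 = 34+21+13 = … (3 more), for 6 in all.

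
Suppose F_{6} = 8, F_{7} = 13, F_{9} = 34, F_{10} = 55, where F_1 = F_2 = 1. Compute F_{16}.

By the addition formula F_{m+n} = F_m F_{n+1} + F_{m−1} F_n with m=7, n=9: F_{16} = 13·55 + 8·34 = 715 + 272 = 987.

987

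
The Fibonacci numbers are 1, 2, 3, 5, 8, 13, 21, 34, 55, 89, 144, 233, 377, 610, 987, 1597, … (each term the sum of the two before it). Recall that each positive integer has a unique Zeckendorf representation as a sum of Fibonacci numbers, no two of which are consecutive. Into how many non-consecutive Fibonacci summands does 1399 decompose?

4

Greedy algorithm:
987 ≤ 1399 < 1597, so take 987; remainder 412
377 ≤ 412 < 610, so take 377; remainder 35
34 ≤ 35 < 55, so take 34; remainder 1
1 ≤ 1 < 2, so take 1; remainder 0
1399 = 987 + 377 + 34 + 1, which has 4 terms.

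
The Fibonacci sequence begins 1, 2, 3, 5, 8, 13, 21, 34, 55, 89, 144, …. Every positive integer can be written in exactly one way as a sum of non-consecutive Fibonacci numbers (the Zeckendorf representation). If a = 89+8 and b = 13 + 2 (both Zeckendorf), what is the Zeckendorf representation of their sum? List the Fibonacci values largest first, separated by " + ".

89 + 21 + 2

The two numbers are 97 and 15, so their sum is 112.
take 89 (≤ 112); 112 − 89 = 23
take 21 (≤ 23); 23 − 21 = 2
take 2 (≤ 2); 2 − 2 = 0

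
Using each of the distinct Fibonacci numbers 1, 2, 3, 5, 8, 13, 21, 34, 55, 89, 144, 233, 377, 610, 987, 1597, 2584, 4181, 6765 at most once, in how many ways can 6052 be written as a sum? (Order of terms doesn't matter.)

21

Each representation comes from the Zeckendorf form by replacing some F_k with F_{k−1} + F_{k−2} where possible.
6052 = 4181+1597+233+34+5+2 = 4181+1597+233+21+13+5+2 = 4181+1597+144+89+34+5+2 = 4181+987+610+233+34+5+2 = … (17 more), for 21 in all.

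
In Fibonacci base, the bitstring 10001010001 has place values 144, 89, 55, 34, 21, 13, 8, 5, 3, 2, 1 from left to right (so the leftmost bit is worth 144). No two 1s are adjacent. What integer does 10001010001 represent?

Summing the place values of the 1 bits: 144 + 21 + 8 + 1 = 174.

174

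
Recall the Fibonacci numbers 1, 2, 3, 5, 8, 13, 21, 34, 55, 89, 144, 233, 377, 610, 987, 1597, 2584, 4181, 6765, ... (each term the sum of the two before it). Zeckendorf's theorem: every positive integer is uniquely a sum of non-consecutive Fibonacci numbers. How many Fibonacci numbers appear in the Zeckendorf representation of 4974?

5

Repeatedly subtract the largest Fibonacci number that fits:
4181 ≤ 4974 < 6765, so take 4181; remainder 793
610 ≤ 793 < 987, so take 610; remainder 183
144 ≤ 183 < 233, so take 144; remainder 39
34 ≤ 39 < 55, so take 34; remainder 5
5 ≤ 5 < 8, so take 5; remainder 0
4974 = 4181 + 610 + 144 + 34 + 5, which has 5 terms.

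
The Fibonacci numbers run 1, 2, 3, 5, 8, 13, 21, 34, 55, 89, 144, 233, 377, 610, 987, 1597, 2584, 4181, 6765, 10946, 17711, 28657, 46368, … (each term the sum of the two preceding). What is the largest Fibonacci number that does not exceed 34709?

28657 ≤ 34709 < 46368, so the largest Fibonacci number not exceeding 34709 is 28657.

28657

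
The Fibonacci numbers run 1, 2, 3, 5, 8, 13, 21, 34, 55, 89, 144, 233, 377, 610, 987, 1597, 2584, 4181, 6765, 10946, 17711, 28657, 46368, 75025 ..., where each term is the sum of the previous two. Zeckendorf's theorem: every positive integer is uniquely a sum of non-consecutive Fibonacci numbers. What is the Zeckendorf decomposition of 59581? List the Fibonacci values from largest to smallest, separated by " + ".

Greedy algorithm:
59581 − 46368 = 13213
13213 − 10946 = 2267
2267 − 1597 = 670
670 − 610 = 60
60 − 55 = 5
5 − 5 = 0
So 59581 = 46368 + 10946 + 1597 + 610 + 55 + 5, with no two terms consecutive in the sequence.

46368 + 10946 + 1597 + 610 + 55 + 5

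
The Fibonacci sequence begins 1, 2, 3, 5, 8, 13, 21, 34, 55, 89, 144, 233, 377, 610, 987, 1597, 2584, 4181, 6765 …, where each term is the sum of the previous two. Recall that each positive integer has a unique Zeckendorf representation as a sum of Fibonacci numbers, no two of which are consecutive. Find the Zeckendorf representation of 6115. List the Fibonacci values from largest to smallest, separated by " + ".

take 4181 (≤ 6115); 6115 − 4181 = 1934
take 1597 (≤ 1934); 1934 − 1597 = 337
take 233 (≤ 337); 337 − 233 = 104
take 89 (≤ 104); 104 − 89 = 15
take 13 (≤ 15); 15 − 13 = 2
take 2 (≤ 2); 2 − 2 = 0
So 6115 = 4181 + 1597 + 233 + 89 + 13 + 2, with no two terms consecutive in the sequence.

4181 + 1597 + 233 + 89 + 13 + 2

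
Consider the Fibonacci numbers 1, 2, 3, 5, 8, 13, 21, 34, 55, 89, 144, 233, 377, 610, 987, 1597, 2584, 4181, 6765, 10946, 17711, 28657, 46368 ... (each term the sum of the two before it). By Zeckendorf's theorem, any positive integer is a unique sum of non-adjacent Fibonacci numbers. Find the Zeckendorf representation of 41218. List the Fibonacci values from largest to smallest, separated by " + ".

28657 + 10946 + 1597 + 13 + 5

41218 − 28657 = 12561
12561 − 10946 = 1615
1615 − 1597 = 18
18 − 13 = 5
5 − 5 = 0
So 41218 = 28657 + 10946 + 1597 + 13 + 5, with no two terms consecutive in the sequence.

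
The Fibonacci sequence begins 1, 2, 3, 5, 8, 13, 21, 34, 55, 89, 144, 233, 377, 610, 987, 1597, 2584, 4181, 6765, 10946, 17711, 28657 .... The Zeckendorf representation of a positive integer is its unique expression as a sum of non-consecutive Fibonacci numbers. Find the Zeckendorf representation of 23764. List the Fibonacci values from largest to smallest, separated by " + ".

17711 + 4181 + 1597 + 233 + 34 + 8

Greedy algorithm:
take 17711 (≤ 23764); 23764 − 17711 = 6053
take 4181 (≤ 6053); 6053 − 4181 = 1872
take 1597 (≤ 1872); 1872 − 1597 = 275
take 233 (≤ 275); 275 − 233 = 42
take 34 (≤ 42); 42 − 34 = 8
take 8 (≤ 8); 8 − 8 = 0
So 23764 = 17711 + 4181 + 1597 + 233 + 34 + 8, with no two terms consecutive in the sequence.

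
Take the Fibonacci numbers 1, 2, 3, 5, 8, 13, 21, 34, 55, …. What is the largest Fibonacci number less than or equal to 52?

34

34 ≤ 52 < 55, so the largest Fibonacci number not exceeding 52 is 34.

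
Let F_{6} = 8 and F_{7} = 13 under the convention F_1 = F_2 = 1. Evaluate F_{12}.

144

By the doubling identity F_{2k} = F_k(2F_{k+1} − F_k): F_{12} = 8·(2·13 − 8) = 8·18 = 144.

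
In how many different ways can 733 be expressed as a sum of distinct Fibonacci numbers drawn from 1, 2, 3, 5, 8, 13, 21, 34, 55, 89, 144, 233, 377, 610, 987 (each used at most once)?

17

733 = 610+89+34 = 610+89+21+13 = 377+233+89+34 = … (14 more), for 17 in all.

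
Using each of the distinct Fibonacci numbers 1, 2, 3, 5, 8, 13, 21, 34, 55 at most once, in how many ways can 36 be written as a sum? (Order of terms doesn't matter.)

3

36 = 34+2 = 21+13+2 = 21+8+5+2 — 3 representations.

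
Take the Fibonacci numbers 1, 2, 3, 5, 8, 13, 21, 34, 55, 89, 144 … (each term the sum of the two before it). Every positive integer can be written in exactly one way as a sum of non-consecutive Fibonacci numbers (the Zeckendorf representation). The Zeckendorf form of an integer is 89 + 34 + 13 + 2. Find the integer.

138

89 + 34 + 13 + 2 = 138.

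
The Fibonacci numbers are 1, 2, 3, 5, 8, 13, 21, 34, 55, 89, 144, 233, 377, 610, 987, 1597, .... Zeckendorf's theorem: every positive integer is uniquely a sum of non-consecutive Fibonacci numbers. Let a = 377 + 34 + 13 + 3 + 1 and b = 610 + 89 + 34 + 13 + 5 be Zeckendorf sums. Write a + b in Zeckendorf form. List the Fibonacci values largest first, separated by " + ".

987 + 144 + 34 + 13 + 1

The two numbers are 428 and 751, so their sum is 1179.
Greedy algorithm:
largest Fibonacci ≤ 1179 is 987; 1179 − 987 = 192
largest Fibonacci ≤ 192 is 144; 192 − 144 = 48
largest Fibonacci ≤ 48 is 34; 48 − 34 = 14
largest Fibonacci ≤ 14 is 13; 14 − 13 = 1
largest Fibonacci ≤ 1 is 1; 1 − 1 = 0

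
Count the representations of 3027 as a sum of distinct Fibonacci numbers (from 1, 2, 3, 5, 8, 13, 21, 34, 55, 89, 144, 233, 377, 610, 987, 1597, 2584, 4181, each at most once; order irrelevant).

47

3027 = 2584+377+55+8+3 = 2584+377+55+8+2+1 = 2584+377+34+21+8+3 = 2584+233+144+55+8+3 = … (43 more), for 47 in all.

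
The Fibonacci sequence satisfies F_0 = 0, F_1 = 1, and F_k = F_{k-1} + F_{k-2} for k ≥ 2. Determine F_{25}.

75025

Iterating the recurrence up to F_{19} = 4181 and F_{18} = 2584:
F_{20} = F_{19} + F_{18} = 4181 + 2584 = 6765
F_{21} = F_{20} + F_{19} = 6765 + 4181 = 10946
F_{22} = F_{21} + F_{20} = 10946 + 6765 = 17711
F_{23} = F_{22} + F_{21} = 17711 + 10946 = 28657
F_{24} = F_{23} + F_{22} = 28657 + 17711 = 46368
F_{25} = F_{24} + F_{23} = 46368 + 28657 = 75025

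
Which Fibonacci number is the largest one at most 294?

233

233 ≤ 294 < 377, so the largest Fibonacci number not exceeding 294 is 233.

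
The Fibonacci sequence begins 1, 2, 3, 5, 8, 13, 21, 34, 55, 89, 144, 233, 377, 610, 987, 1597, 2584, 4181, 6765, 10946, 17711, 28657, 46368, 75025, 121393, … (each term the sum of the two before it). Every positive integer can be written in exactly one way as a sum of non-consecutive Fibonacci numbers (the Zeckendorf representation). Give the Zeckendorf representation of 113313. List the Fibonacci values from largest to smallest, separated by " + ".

75025 + 28657 + 6765 + 2584 + 233 + 34 + 13 + 2

Greedy algorithm:
113313: greatest Fibonacci not exceeding it is 75025, leaving 38288
38288: greatest Fibonacci not exceeding it is 28657, leaving 9631
9631: greatest Fibonacci not exceeding it is 6765, leaving 2866
2866: greatest Fibonacci not exceeding it is 2584, leaving 282
282: greatest Fibonacci not exceeding it is 233, leaving 49
49: greatest Fibonacci not exceeding it is 34, leaving 15
15: greatest Fibonacci not exceeding it is 13, leaving 2
2: greatest Fibonacci not exceeding it is 2, leaving 0
So 113313 = 75025 + 28657 + 6765 + 2584 + 233 + 34 + 13 + 2, with no two terms consecutive in the sequence.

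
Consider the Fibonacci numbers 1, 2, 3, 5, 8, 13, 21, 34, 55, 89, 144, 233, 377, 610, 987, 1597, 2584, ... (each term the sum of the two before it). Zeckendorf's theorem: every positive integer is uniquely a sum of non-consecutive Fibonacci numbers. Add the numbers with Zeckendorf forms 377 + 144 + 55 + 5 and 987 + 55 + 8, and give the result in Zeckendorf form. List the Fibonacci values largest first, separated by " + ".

The two numbers are 581 and 1050, so their sum is 1631.
subtract 1597 from 1631: 34 remains
subtract 34 from 34: 0 remains

1597 + 34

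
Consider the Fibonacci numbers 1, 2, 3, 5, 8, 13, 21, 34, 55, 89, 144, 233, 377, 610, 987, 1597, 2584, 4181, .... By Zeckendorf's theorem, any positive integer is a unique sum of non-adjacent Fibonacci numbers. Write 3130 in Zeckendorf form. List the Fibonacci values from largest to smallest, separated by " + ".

Repeatedly subtract the largest Fibonacci number that fits:
2584 ≤ 3130 < 4181, so take 2584; remainder 546
377 ≤ 546 < 610, so take 377; remainder 169
144 ≤ 169 < 233, so take 144; remainder 25
21 ≤ 25 < 34, so take 21; remainder 4
3 ≤ 4 < 5, so take 3; remainder 1
1 ≤ 1 < 2, so take 1; remainder 0
So 3130 = 2584 + 377 + 144 + 21 + 3 + 1, with no two terms consecutive in the sequence.

2584 + 377 + 144 + 21 + 3 + 1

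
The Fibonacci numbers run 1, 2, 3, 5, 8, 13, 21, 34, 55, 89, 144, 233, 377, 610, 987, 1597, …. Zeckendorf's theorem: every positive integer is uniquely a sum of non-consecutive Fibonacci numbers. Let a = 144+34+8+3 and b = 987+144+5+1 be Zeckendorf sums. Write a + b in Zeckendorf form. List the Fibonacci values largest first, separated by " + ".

987 + 233 + 89 + 13 + 3 + 1

The two numbers are 189 and 1137, so their sum is 1326.
largest Fibonacci ≤ 1326 is 987; 1326 − 987 = 339
largest Fibonacci ≤ 339 is 233; 339 − 233 = 106
largest Fibonacci ≤ 106 is 89; 106 − 89 = 17
largest Fibonacci ≤ 17 is 13; 17 − 13 = 4
largest Fibonacci ≤ 4 is 3; 4 − 3 = 1
largest Fibonacci ≤ 1 is 1; 1 − 1 = 0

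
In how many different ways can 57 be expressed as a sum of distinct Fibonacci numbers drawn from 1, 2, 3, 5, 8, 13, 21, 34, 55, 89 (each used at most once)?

Starting from the Zeckendorf form and repeatedly splitting a term F_k into F_{k−1} + F_{k−2} (when neither is already used) reaches every representation.
57 = 55+2 = 34+21+2 = 34+13+8+2 = 34+13+5+3+2 — 4 representations.

4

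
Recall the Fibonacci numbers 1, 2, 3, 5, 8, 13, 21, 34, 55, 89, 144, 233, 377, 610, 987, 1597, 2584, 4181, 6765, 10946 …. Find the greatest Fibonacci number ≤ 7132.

6765 ≤ 7132 < 10946, so the largest Fibonacci number not exceeding 7132 is 6765.

6765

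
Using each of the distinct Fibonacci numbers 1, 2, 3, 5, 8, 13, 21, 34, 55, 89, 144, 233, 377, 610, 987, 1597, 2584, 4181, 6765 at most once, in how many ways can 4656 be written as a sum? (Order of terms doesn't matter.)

36

4656 = 4181+377+89+8+1 = 4181+377+89+5+3+1 = 4181+377+55+34+8+1 = 4181+233+144+89+8+1 = … (32 more), for 36 in all.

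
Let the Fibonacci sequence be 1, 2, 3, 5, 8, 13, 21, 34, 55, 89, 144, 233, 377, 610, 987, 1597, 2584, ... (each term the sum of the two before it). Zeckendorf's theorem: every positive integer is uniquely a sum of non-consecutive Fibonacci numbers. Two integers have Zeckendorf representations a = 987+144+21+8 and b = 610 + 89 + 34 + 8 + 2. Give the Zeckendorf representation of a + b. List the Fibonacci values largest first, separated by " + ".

The two numbers are 1160 and 743, so their sum is 1903.
1903: greatest Fibonacci not exceeding it is 1597, leaving 306
306: greatest Fibonacci not exceeding it is 233, leaving 73
73: greatest Fibonacci not exceeding it is 55, leaving 18
18: greatest Fibonacci not exceeding it is 13, leaving 5
5: greatest Fibonacci not exceeding it is 5, leaving 0

1597 + 233 + 55 + 13 + 5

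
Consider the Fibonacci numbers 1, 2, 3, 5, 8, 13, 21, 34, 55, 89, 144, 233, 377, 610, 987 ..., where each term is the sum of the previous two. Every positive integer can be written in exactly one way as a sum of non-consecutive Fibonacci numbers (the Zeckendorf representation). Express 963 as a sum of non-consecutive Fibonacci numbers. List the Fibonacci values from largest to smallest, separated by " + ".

610 + 233 + 89 + 21 + 8 + 2

610 ≤ 963 < 987, so take 610; remainder 353
233 ≤ 353 < 377, so take 233; remainder 120
89 ≤ 120 < 144, so take 89; remainder 31
21 ≤ 31 < 34, so take 21; remainder 10
8 ≤ 10 < 13, so take 8; remainder 2
2 ≤ 2 < 3, so take 2; remainder 0
So 963 = 610 + 233 + 89 + 21 + 8 + 2, with no two terms consecutive in the sequence.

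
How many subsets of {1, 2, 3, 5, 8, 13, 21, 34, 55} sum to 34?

4

Starting from the Zeckendorf form and repeatedly splitting a term F_k into F_{k−1} + F_{k−2} (when neither is already used) reaches every representation.
34 = 34 = 21+13 = 21+8+5 = 21+8+3+2 — 4 representations.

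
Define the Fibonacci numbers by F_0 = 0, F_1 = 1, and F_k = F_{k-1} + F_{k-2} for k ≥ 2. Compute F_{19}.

4181

Iterating the recurrence up to F_{14} = 377 and F_{13} = 233:
F_{15} = F_{14} + F_{13} = 377 + 233 = 610
F_{16} = F_{15} + F_{14} = 610 + 377 = 987
F_{17} = F_{16} + F_{15} = 987 + 610 = 1597
F_{18} = F_{17} + F_{16} = 1597 + 987 = 2584
F_{19} = F_{18} + F_{17} = 2584 + 1597 = 4181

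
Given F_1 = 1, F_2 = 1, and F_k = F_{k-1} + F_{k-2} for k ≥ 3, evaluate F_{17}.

Iterating the recurrence up to F_{13} = 233 and F_{12} = 144:
F_{14} = F_{13} + F_{12} = 233 + 144 = 377
F_{15} = F_{14} + F_{13} = 377 + 233 = 610
F_{16} = F_{15} + F_{14} = 610 + 377 = 987
F_{17} = F_{16} + F_{15} = 987 + 610 = 1597

1597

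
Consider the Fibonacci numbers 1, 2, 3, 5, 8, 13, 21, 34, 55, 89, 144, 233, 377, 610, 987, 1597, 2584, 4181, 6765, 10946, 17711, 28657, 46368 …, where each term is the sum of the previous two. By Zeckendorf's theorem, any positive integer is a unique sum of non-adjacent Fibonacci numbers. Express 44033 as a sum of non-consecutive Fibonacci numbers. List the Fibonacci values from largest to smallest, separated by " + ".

44033: greatest Fibonacci not exceeding it is 28657, leaving 15376
15376: greatest Fibonacci not exceeding it is 10946, leaving 4430
4430: greatest Fibonacci not exceeding it is 4181, leaving 249
249: greatest Fibonacci not exceeding it is 233, leaving 16
16: greatest Fibonacci not exceeding it is 13, leaving 3
3: greatest Fibonacci not exceeding it is 3, leaving 0
So 44033 = 28657 + 10946 + 4181 + 233 + 13 + 3, with no two terms consecutive in the sequence.

28657 + 10946 + 4181 + 233 + 13 + 3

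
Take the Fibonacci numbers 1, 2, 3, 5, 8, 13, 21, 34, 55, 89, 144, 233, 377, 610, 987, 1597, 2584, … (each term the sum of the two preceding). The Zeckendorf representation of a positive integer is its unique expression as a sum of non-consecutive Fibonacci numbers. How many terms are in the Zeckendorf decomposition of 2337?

6

Greedy algorithm:
1597 ≤ 2337 < 2584, so take 1597; remainder 740
610 ≤ 740 < 987, so take 610; remainder 130
89 ≤ 130 < 144, so take 89; remainder 41
34 ≤ 41 < 55, so take 34; remainder 7
5 ≤ 7 < 8, so take 5; remainder 2
2 ≤ 2 < 3, so take 2; remainder 0
2337 = 1597 + 610 + 89 + 34 + 5 + 2, which has 6 terms.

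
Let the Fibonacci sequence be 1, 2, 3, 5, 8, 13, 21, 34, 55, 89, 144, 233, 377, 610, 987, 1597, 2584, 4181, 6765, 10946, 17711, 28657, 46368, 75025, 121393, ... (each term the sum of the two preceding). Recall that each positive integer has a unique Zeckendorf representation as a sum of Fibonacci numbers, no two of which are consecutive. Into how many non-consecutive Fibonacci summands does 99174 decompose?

99174: greatest Fibonacci not exceeding it is 75025, leaving 24149
24149: greatest Fibonacci not exceeding it is 17711, leaving 6438
6438: greatest Fibonacci not exceeding it is 4181, leaving 2257
2257: greatest Fibonacci not exceeding it is 1597, leaving 660
660: greatest Fibonacci not exceeding it is 610, leaving 50
50: greatest Fibonacci not exceeding it is 34, leaving 16
16: greatest Fibonacci not exceeding it is 13, leaving 3
3: greatest Fibonacci not exceeding it is 3, leaving 0
99174 = 75025 + 17711 + 4181 + 1597 + 610 + 34 + 13 + 3, which has 8 terms.

8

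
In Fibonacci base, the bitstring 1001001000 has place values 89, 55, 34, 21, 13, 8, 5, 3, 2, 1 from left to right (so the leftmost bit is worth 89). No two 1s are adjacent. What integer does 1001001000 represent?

115

Summing the place values of the 1 bits: 89 + 21 + 5 = 115.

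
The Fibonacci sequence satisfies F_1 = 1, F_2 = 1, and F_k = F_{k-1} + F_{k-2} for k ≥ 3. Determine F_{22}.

Iterating the recurrence up to F_{16} = 987 and F_{15} = 610:
F_{17} = F_{16} + F_{15} = 987 + 610 = 1597
F_{18} = F_{17} + F_{16} = 1597 + 987 = 2584
F_{19} = F_{18} + F_{17} = 2584 + 1597 = 4181
F_{20} = F_{19} + F_{18} = 4181 + 2584 = 6765
F_{21} = F_{20} + F_{19} = 6765 + 4181 = 10946
F_{22} = F_{21} + F_{20} = 10946 + 6765 = 17711

17711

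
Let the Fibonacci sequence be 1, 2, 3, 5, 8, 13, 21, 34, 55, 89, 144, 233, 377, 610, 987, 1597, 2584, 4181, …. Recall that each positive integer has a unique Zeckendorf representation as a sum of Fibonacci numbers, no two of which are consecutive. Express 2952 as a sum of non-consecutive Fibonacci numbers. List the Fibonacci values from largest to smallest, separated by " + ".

Greedily peel off the largest Fibonacci term at each step:
2584 ≤ 2952 < 4181, so take 2584; remainder 368
233 ≤ 368 < 377, so take 233; remainder 135
89 ≤ 135 < 144, so take 89; remainder 46
34 ≤ 46 < 55, so take 34; remainder 12
8 ≤ 12 < 13, so take 8; remainder 4
3 ≤ 4 < 5, so take 3; remainder 1
1 ≤ 1 < 2, so take 1; remainder 0
So 2952 = 2584 + 233 + 89 + 34 + 8 + 3 + 1, with no two terms consecutive in the sequence.

2584 + 233 + 89 + 34 + 8 + 3 + 1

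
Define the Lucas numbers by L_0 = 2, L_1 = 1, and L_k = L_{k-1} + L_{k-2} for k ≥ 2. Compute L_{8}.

Iterating the recurrence up to L_{2} = 3 and L_{1} = 1:
L_{3} = L_{2} + L_{1} = 3 + 1 = 4
L_{4} = L_{3} + L_{2} = 4 + 3 = 7
L_{5} = L_{4} + L_{3} = 7 + 4 = 11
L_{6} = L_{5} + L_{4} = 11 + 7 = 18
L_{7} = L_{6} + L_{5} = 18 + 11 = 29
L_{8} = L_{7} + L_{6} = 29 + 18 = 47

47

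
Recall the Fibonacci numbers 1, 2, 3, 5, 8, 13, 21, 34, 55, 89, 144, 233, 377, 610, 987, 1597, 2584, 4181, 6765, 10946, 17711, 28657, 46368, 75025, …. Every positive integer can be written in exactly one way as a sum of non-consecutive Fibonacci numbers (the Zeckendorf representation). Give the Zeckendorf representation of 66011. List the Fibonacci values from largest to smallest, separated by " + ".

Repeatedly subtract the largest Fibonacci number that fits:
largest Fibonacci ≤ 66011 is 46368; 66011 − 46368 = 19643
largest Fibonacci ≤ 19643 is 17711; 19643 − 17711 = 1932
largest Fibonacci ≤ 1932 is 1597; 1932 − 1597 = 335
largest Fibonacci ≤ 335 is 233; 335 − 233 = 102
largest Fibonacci ≤ 102 is 89; 102 − 89 = 13
largest Fibonacci ≤ 13 is 13; 13 − 13 = 0
So 66011 = 46368 + 17711 + 1597 + 233 + 89 + 13, with no two terms consecutive in the sequence.

46368 + 17711 + 1597 + 233 + 89 + 13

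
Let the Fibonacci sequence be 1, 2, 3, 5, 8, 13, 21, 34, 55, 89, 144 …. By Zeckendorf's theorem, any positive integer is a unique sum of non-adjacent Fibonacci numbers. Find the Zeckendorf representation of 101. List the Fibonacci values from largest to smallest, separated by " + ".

89 + 8 + 3 + 1

Greedy algorithm:
101: greatest Fibonacci not exceeding it is 89, leaving 12
12: greatest Fibonacci not exceeding it is 8, leaving 4
4: greatest Fibonacci not exceeding it is 3, leaving 1
1: greatest Fibonacci not exceeding it is 1, leaving 0
So 101 = 89 + 8 + 3 + 1, with no two terms consecutive in the sequence.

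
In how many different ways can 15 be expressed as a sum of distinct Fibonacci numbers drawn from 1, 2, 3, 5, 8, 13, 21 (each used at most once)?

2

15 = 13+2 = 8+5+2 — 2 representations.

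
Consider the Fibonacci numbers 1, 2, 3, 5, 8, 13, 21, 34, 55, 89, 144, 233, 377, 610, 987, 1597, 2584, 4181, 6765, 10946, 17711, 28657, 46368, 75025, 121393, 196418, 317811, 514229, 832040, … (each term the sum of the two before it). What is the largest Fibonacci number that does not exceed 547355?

514229 ≤ 547355 < 832040, so the largest Fibonacci number not exceeding 547355 is 514229.

514229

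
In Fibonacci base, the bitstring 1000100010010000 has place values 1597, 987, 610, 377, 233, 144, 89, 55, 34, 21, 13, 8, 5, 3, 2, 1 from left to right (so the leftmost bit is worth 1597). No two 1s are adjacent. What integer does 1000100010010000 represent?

Summing the place values of the 1 bits: 1597 + 233 + 34 + 8 = 1872.

1872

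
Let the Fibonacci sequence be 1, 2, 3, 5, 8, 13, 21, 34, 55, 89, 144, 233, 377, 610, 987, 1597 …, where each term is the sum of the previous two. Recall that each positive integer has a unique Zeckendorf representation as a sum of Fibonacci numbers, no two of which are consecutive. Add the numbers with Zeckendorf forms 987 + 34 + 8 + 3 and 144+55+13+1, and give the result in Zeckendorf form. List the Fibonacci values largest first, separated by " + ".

987 + 233 + 21 + 3 + 1

The two numbers are 1032 and 213, so their sum is 1245.
1245: greatest Fibonacci not exceeding it is 987, leaving 258
258: greatest Fibonacci not exceeding it is 233, leaving 25
25: greatest Fibonacci not exceeding it is 21, leaving 4
4: greatest Fibonacci not exceeding it is 3, leaving 1
1: greatest Fibonacci not exceeding it is 1, leaving 0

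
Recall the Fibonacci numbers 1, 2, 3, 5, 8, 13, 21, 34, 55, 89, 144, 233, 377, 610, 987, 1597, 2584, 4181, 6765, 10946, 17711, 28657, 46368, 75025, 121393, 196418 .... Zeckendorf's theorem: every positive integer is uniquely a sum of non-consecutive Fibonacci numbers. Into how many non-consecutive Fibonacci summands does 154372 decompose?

largest Fibonacci ≤ 154372 is 121393; 154372 − 121393 = 32979
largest Fibonacci ≤ 32979 is 28657; 32979 − 28657 = 4322
largest Fibonacci ≤ 4322 is 4181; 4322 − 4181 = 141
largest Fibonacci ≤ 141 is 89; 141 − 89 = 52
largest Fibonacci ≤ 52 is 34; 52 − 34 = 18
largest Fibonacci ≤ 18 is 13; 18 − 13 = 5
largest Fibonacci ≤ 5 is 5; 5 − 5 = 0
154372 = 121393 + 28657 + 4181 + 89 + 34 + 13 + 5, which has 7 terms.

7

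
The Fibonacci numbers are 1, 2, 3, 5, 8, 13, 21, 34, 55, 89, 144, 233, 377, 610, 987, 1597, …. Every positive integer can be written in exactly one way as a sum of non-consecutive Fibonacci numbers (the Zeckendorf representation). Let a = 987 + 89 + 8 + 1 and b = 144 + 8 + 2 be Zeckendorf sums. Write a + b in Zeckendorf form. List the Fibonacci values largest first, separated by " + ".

987 + 233 + 13 + 5 + 1

The two numbers are 1085 and 154, so their sum is 1239.
Greedy algorithm:
take 987 (≤ 1239); 1239 − 987 = 252
take 233 (≤ 252); 252 − 233 = 19
take 13 (≤ 19); 19 − 13 = 6
take 5 (≤ 6); 6 − 5 = 1
take 1 (≤ 1); 1 − 1 = 0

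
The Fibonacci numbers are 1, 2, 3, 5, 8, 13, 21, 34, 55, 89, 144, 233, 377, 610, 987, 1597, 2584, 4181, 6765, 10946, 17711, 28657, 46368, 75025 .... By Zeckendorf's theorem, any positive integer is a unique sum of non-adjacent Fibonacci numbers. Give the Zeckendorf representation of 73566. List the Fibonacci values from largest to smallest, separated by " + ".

Greedy algorithm:
largest Fibonacci ≤ 73566 is 46368; 73566 − 46368 = 27198
largest Fibonacci ≤ 27198 is 17711; 27198 − 17711 = 9487
largest Fibonacci ≤ 9487 is 6765; 9487 − 6765 = 2722
largest Fibonacci ≤ 2722 is 2584; 2722 − 2584 = 138
largest Fibonacci ≤ 138 is 89; 138 − 89 = 49
largest Fibonacci ≤ 49 is 34; 49 − 34 = 15
largest Fibonacci ≤ 15 is 13; 15 − 13 = 2
largest Fibonacci ≤ 2 is 2; 2 − 2 = 0
So 73566 = 46368 + 17711 + 6765 + 2584 + 89 + 34 + 13 + 2, with no two terms consecutive in the sequence.

46368 + 17711 + 6765 + 2584 + 89 + 34 + 13 + 2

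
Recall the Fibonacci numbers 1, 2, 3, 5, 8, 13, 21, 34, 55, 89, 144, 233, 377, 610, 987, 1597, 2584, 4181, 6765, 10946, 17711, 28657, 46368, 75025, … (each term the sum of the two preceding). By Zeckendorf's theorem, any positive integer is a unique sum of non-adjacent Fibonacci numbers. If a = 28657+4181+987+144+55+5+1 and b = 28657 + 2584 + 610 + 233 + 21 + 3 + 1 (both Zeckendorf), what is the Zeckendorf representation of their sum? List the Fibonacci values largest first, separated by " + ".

The two numbers are 34030 and 32109, so their sum is 66139.
Repeatedly subtract the largest Fibonacci number that fits:
subtract 46368 from 66139: 19771 remains
subtract 17711 from 19771: 2060 remains
subtract 1597 from 2060: 463 remains
subtract 377 from 463: 86 remains
subtract 55 from 86: 31 remains
subtract 21 from 31: 10 remains
subtract 8 from 10: 2 remains
subtract 2 from 2: 0 remains

46368 + 17711 + 1597 + 377 + 55 + 21 + 8 + 2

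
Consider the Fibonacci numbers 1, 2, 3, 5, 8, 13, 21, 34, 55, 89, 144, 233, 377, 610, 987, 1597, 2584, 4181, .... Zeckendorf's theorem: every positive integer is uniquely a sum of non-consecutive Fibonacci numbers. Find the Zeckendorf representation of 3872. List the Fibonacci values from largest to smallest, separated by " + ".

2584 ≤ 3872 < 4181, so take 2584; remainder 1288
987 ≤ 1288 < 1597, so take 987; remainder 301
233 ≤ 301 < 377, so take 233; remainder 68
55 ≤ 68 < 89, so take 55; remainder 13
13 ≤ 13 < 21, so take 13; remainder 0
So 3872 = 2584 + 987 + 233 + 55 + 13, with no two terms consecutive in the sequence.

2584 + 987 + 233 + 55 + 13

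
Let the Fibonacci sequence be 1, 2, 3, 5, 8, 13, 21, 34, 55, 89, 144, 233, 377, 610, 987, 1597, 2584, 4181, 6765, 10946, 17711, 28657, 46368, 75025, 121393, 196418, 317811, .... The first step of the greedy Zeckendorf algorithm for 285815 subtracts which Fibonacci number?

196418 ≤ 285815 < 317811, so the largest Fibonacci number not exceeding 285815 is 196418.

196418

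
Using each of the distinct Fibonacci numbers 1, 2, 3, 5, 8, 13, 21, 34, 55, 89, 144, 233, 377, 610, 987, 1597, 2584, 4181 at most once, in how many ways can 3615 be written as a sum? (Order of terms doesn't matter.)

28

Each representation comes from the Zeckendorf form by replacing some F_k with F_{k−1} + F_{k−2} where possible.
3615 = 2584+987+34+8+2 = 2584+987+34+5+3+2 = 2584+987+21+13+8+2 = … (25 more), for 28 in all.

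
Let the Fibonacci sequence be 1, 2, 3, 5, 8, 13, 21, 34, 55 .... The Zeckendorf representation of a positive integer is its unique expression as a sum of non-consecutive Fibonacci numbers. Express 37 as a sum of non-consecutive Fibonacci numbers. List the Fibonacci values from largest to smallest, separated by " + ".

34 + 3

Repeatedly subtract the largest Fibonacci number that fits:
largest Fibonacci ≤ 37 is 34; 37 − 34 = 3
largest Fibonacci ≤ 3 is 3; 3 − 3 = 0
So 37 = 34 + 3, with no two terms consecutive in the sequence.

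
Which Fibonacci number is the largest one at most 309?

233

233 ≤ 309 < 377, so the largest Fibonacci number not exceeding 309 is 233.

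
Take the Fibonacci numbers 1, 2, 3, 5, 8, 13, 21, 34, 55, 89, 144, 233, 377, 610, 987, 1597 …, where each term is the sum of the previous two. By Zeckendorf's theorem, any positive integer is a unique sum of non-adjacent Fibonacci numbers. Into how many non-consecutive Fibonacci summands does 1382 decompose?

largest Fibonacci ≤ 1382 is 987; 1382 − 987 = 395
largest Fibonacci ≤ 395 is 377; 395 − 377 = 18
largest Fibonacci ≤ 18 is 13; 18 − 13 = 5
largest Fibonacci ≤ 5 is 5; 5 − 5 = 0
1382 = 987 + 377 + 13 + 5, which has 4 terms.

4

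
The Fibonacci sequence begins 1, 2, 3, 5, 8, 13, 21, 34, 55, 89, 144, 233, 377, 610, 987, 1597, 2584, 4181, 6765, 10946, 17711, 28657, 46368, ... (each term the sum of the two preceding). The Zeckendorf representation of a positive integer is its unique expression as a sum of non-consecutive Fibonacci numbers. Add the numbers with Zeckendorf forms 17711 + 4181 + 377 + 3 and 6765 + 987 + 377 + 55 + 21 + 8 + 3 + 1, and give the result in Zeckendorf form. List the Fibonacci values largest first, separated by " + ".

28657 + 1597 + 233 + 2

The two numbers are 22272 and 8217, so their sum is 30489.
28657 ≤ 30489 < 46368, so take 28657; remainder 1832
1597 ≤ 1832 < 2584, so take 1597; remainder 235
233 ≤ 235 < 377, so take 233; remainder 2
2 ≤ 2 < 3, so take 2; remainder 0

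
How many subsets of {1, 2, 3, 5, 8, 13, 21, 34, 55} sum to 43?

4

43 = 34+8+1 = 34+5+3+1 = 21+13+8+1 = 21+13+5+3+1 — 4 representations.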